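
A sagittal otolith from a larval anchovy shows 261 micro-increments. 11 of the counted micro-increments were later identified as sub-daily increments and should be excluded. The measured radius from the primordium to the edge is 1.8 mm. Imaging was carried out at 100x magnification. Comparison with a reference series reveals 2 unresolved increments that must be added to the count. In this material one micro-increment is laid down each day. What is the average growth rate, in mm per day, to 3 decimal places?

0.007 mm per day

True micro-increment count = 261 − 11 + 2 = 252.
Mean rate = 1.8 mm / 252 days ≈ 0.007 mm per day.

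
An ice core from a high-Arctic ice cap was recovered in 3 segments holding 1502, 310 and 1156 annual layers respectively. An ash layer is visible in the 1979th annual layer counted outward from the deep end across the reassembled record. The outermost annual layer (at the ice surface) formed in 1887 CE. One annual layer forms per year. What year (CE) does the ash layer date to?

Total annual layers = 1502 + 310 + 1156 = 2968.
2968 − 1979 = 989 annual layers lie beyond the ash layer toward the ice surface.
1887 − 989 = 898 CE.

898 CE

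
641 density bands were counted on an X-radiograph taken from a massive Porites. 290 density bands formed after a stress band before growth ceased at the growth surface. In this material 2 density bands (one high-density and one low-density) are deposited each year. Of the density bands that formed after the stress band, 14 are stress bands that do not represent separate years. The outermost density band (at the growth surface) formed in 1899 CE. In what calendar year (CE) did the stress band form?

1761 CE

There are 290 density bands younger than the stress band.
Removing the 14 false density bands leaves 290 − 14 = 276 true density bands beyond the stress band.
Dividing by 2 density bands per year: 276 / 2 = 138 years.
1899 − 138 = 1761 CE.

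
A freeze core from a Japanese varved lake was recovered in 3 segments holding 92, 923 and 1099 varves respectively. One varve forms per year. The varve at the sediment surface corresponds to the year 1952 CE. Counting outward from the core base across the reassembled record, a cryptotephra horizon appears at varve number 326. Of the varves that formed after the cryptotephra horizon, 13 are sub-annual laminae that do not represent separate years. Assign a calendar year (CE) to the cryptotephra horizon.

177 CE

Total varves = 92 + 923 + 1099 = 2114.
The cryptotephra horizon sits at varve 326 from the core base, so 2114 − 326 = 1788 varves formed after it.
Removing the 13 false varves leaves 1788 − 13 = 1775 true varves beyond the cryptotephra horizon.
The varve at the sediment surface is 1952 CE, so the cryptotephra horizon dates to 1952 − 1775 = 177 CE.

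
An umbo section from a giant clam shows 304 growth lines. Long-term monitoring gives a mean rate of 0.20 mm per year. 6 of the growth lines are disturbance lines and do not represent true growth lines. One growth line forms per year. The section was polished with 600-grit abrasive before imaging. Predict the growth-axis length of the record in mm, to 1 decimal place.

Adjusted count: 304 − 6 = 298 growth lines.
Predicted length = 0.20 mm/year × 298 years = 59.6 mm.

59.6 mm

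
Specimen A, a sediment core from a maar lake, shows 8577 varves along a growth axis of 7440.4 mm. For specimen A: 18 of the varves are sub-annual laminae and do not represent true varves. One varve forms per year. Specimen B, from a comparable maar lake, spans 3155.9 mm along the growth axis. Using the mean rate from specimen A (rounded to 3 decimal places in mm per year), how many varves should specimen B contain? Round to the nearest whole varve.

3632 varves

Specimen A: true varve count = 8577 − 18 = 8559.
A: Mean rate = 7440.4 mm / 8559 years ≈ 0.869 mm/yr.
For B, 3155.9 / 0.869 = 3631.65 years ≈ 3632 varves.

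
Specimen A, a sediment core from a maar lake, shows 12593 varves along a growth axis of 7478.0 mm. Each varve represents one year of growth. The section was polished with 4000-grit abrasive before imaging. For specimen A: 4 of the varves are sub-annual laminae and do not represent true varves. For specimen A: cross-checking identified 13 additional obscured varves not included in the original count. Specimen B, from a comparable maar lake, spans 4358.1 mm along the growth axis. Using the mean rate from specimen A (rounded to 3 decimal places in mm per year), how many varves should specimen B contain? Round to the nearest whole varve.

7349 varves

Specimen A: after corrections the count is 12593 − 4 + 13 = 12602 varves.
A: 7478.0 mm over 12602 years gives 7478.0 / 12602 ≈ 0.593 mm per year.
Specimen B: 4358.1 mm / 0.593 mm per year = 7349.24 years ≈ 7349 varves.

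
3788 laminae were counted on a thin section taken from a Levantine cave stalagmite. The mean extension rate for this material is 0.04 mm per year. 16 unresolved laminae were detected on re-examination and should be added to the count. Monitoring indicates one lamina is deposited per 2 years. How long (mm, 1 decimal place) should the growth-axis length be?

304.3 mm

After corrections the count is 3788 + 16 = 3804 laminae.
Multiplying by 2 years per lamina: 3804 × 2 = 7608 years.
Predicted length = 0.04 mm/year × 7608 years = 304.3 mm.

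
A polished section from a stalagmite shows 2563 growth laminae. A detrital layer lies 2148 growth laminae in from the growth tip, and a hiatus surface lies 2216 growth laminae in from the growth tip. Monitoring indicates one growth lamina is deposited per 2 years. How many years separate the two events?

136 years

2216 − 2148 = 68 growth laminae lie between the two events.
Multiplying by 2 years per growth lamina: 68 × 2 = 136 years.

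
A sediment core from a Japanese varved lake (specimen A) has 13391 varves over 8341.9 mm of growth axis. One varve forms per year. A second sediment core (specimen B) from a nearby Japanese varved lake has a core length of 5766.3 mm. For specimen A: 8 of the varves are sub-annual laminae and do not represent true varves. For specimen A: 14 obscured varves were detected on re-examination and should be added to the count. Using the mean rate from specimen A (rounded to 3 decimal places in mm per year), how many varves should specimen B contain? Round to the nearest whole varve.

9256 varves

Specimen A: after corrections the count is 13391 − 8 + 14 = 13397 varves.
A: Mean rate = 8341.9 mm / 13397 years ≈ 0.623 mm per year.
For B, 5766.3 / 0.623 = 9255.70 years ≈ 9256 varves.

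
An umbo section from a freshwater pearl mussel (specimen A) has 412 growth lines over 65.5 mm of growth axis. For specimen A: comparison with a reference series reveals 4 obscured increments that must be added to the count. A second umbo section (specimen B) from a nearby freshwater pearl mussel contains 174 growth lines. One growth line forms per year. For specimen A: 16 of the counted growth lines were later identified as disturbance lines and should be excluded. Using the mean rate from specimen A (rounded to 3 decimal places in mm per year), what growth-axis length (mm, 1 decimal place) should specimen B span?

28.5 mm

Specimen A: true growth line count = 412 − 16 + 4 = 400.
A: Mean rate = 65.5 mm / 400 years ≈ 0.164 mm/yr.
B's length ≈ 0.164 × 174 = 28.5 mm.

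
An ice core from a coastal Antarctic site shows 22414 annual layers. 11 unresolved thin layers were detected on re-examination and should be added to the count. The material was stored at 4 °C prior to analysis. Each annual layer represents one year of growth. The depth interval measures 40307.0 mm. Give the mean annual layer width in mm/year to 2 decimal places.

True annual layer count = 22414 + 11 = 22425.
Mean rate = 40307.0 mm / 22425 years ≈ 1.80 mm/year.

1.80 mm/year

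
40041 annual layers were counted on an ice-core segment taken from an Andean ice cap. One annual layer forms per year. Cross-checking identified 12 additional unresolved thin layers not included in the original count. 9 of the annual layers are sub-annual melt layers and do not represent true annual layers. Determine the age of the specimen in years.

True annual layer count = 40041 − 9 + 12 = 40044.
One annual layer per year makes the duration 40044 years.

40044 years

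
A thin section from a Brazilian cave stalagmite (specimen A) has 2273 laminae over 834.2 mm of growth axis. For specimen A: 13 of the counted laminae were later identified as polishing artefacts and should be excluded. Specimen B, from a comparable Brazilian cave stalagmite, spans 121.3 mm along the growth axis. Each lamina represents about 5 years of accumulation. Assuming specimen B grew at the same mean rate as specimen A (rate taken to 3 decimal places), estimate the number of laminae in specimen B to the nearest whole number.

Specimen A: adjusted count: 2273 − 13 = 2260 laminae.
Specimen A: multiplying by 5 years per lamina: 2260 × 5 = 11300 years.
A: 834.2 mm over 11300 years gives 834.2 / 11300 ≈ 0.074 mm per year.
B spans 121.3 / 0.074 = 1639.19 years; at 5 years per lamina that is 1639.19 / 5 ≈ 328 laminae.

328 laminae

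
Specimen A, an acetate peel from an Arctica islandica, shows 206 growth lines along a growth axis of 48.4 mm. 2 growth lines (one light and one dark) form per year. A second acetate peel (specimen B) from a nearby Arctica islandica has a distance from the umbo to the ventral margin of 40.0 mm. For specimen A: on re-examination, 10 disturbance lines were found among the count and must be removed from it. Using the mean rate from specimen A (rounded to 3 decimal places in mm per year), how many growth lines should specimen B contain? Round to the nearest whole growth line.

Specimen A: correcting the raw count gives 206 − 10 = 196 true growth lines.
Specimen A: with 2 growth lines per year, 196 / 2 = 98 years.
A: Extension rate ≈ 48.4 / 98 = 0.494 mm/yr.
For B, 40.0 / 0.494 = 80.97 years; at 2 growth lines per year that is 80.97 × 2 ≈ 162 growth lines.

162 growth lines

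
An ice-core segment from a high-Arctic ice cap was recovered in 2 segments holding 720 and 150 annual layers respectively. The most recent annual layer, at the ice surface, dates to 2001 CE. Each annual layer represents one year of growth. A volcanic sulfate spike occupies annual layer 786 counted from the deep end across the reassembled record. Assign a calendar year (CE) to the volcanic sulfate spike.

Total annual layers = 720 + 150 = 870.
870 − 786 = 84 annual layers lie beyond the volcanic sulfate spike toward the ice surface.
The annual layer at the ice surface is 2001 CE, so the volcanic sulfate spike dates to 2001 − 84 = 1917 CE.

1917 CE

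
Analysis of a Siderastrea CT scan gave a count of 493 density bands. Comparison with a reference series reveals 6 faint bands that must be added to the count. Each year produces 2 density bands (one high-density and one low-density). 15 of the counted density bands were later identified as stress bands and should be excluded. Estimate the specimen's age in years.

Correcting the raw count gives 493 − 15 + 6 = 484 true density bands.
484 density bands at 2 per year is 484 / 2 = 242 years.

242 years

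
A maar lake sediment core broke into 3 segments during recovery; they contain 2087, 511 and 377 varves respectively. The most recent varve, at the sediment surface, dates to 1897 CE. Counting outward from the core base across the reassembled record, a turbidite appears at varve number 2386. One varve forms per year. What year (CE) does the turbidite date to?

1308 CE

Total varves = 2087 + 511 + 377 = 2975.
Between varve 2386 and the sediment surface there are 2975 − 2386 = 589 varves.
Counting back 589 years from 1897 CE places the turbidite in 1897 − 589 = 1308 CE.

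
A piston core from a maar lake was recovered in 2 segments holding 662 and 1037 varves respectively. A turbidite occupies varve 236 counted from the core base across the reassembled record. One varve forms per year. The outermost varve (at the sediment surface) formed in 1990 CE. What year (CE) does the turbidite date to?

527 CE

Total varves = 662 + 1037 = 1699.
The turbidite sits at varve 236 from the core base, so 1699 − 236 = 1463 varves formed after it.
1990 − 1463 = 527 CE.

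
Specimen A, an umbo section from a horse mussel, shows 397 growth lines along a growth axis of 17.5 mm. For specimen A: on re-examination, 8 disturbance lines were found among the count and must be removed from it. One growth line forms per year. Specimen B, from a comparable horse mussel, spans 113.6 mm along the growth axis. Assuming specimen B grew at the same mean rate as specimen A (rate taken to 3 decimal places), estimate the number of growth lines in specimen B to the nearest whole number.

Specimen A: correcting the raw count gives 397 − 8 = 389 true growth lines.
A: 17.5 mm over 389 years gives 17.5 / 389 ≈ 0.045 mm/year.
B spans 113.6 / 0.045 = 2524.44 years ≈ 2524 growth lines.

2524 growth lines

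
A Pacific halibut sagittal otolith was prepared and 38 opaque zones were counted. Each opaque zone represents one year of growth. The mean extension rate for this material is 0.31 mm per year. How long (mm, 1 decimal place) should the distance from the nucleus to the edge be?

The record spans 38 years at 0.31 mm per year.
Predicted length = 0.31 mm/year × 38 years = 11.8 mm.

11.8 mm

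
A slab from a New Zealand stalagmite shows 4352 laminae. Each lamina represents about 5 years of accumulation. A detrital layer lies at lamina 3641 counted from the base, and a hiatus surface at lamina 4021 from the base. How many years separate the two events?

1900 yr

Separation: 4021 − 3641 = 380 laminae.
380 laminae at 5 years each span 380 × 5 = 1900 years.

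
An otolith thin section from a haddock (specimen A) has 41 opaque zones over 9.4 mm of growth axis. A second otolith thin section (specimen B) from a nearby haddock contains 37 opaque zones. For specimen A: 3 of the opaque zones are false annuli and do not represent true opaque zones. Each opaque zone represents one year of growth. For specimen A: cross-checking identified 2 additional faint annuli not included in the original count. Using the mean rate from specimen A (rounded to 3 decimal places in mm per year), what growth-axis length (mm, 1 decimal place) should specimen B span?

Specimen A: after corrections the count is 41 − 3 + 2 = 40 opaque zones.
A: 9.4 mm over 40 years gives 9.4 / 40 ≈ 0.235 mm/year.
Length of B = 0.235 × 37 = 8.7 mm.

8.7 mm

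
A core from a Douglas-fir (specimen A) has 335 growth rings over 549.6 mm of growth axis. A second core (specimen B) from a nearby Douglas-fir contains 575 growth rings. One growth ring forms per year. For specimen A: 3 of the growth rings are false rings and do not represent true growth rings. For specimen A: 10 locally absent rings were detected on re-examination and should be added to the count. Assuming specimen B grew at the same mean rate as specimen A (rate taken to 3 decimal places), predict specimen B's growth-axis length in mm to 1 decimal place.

Specimen A: true growth ring count = 335 − 3 + 10 = 342.
A: 549.6 mm over 342 years gives 549.6 / 342 ≈ 1.607 mm/year.
Length of B = 1.607 × 575 = 924.0 mm.

924.0 mm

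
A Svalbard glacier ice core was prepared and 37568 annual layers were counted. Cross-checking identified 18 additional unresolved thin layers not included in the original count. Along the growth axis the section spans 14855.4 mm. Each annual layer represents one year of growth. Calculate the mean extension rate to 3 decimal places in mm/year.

0.395 mm/year

Adjusted count: 37568 + 18 = 37586 annual layers.
14855.4 mm over 37586 years gives 14855.4 / 37586 ≈ 0.395 mm/year.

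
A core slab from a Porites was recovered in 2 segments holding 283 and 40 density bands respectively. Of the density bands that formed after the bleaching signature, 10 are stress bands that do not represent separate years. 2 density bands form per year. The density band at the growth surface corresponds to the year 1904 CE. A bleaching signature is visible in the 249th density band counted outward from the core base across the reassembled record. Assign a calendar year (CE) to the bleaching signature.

1872 CE

Total density bands = 283 + 40 = 323.
323 − 249 = 74 density bands lie beyond the bleaching signature toward the growth surface.
Removing the 10 false density bands leaves 74 − 10 = 64 true density bands beyond the bleaching signature.
With 2 density bands per year, 64 / 2 = 32 years.
1904 − 32 = 1872 CE.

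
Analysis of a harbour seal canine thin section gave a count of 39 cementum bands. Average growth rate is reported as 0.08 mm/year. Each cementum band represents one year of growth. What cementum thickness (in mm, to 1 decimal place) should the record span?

3.1 mm

The record spans 39 years at 0.08 mm per year.
Length ≈ 0.08 × 39 = 3.1 mm.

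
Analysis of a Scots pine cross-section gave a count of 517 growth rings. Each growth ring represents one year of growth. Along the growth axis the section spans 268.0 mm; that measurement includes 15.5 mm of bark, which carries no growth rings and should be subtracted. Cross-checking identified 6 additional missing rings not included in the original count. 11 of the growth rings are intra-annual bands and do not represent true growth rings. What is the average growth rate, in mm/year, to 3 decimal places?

0.493 mm/year

True growth ring count = 517 − 11 + 6 = 512.
Net length = 268.0 − 15.5 = 252.5 mm.
252.5 mm over 512 years gives 252.5 / 512 ≈ 0.493 mm/year.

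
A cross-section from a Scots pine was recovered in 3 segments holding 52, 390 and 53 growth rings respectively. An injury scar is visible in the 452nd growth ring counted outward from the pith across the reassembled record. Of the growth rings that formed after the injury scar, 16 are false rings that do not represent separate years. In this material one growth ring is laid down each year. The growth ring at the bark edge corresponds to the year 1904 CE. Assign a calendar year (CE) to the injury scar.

1877 CE

Total growth rings = 52 + 390 + 53 = 495.
The injury scar sits at growth ring 452 from the pith, so 495 − 452 = 43 growth rings formed after it.
Excluding 16 false growth rings: 43 − 16 = 27.
Counting back 27 years from 1904 CE places the injury scar in 1904 − 27 = 1877 CE.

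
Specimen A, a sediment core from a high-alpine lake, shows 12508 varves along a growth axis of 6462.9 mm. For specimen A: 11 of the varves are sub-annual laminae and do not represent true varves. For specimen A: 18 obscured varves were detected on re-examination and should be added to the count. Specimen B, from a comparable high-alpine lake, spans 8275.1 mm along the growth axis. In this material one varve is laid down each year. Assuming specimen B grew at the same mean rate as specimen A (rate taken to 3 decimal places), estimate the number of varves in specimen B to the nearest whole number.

16037 varves

Specimen A: adjusted count: 12508 − 11 + 18 = 12515 varves.
A: Mean rate = 6462.9 mm / 12515 years ≈ 0.516 mm/year.
Specimen B: 8275.1 mm / 0.516 mm per year = 16037.02 years ≈ 16037 varves.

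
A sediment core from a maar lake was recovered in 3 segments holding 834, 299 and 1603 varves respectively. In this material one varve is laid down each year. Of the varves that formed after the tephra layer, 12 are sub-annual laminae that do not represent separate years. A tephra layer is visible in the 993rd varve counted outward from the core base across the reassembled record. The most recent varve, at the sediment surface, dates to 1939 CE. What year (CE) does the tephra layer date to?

Total varves = 834 + 299 + 1603 = 2736.
Between varve 993 and the sediment surface there are 2736 − 993 = 1743 varves.
1743 − 12 false = 1731 true varves after the tephra layer.
The varve at the sediment surface is 1939 CE, so the tephra layer dates to 1939 − 1731 = 208 CE.

208 CE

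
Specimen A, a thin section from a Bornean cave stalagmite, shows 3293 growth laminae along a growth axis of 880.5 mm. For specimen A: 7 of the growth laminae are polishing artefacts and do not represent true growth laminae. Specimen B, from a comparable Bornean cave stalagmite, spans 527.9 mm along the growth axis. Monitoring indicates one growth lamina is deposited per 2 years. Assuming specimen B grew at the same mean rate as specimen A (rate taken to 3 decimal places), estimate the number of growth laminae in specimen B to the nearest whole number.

Specimen A: correcting the raw count gives 3293 − 7 = 3286 true growth laminae.
Specimen A: at 2 years per growth lamina, 3286 × 2 = 6572 years.
A: 880.5 mm over 6572 years gives 880.5 / 6572 ≈ 0.134 mm/yr.
For B, 527.9 / 0.134 = 3939.55 years; at 2 years per growth lamina that is 3939.55 / 2 ≈ 1970 growth laminae.

1970 growth laminae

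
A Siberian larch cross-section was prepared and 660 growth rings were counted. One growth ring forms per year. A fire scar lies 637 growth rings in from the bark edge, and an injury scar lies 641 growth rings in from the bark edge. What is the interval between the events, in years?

The two markers are separated by 641 − 637 = 4 growth rings.
One growth ring per year makes the interval 4 years.

4 yr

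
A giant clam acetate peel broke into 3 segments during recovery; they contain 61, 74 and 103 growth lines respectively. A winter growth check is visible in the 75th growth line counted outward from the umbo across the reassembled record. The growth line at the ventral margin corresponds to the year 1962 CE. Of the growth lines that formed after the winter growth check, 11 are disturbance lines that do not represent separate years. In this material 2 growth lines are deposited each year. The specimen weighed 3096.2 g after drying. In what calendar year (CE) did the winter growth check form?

1886 CE

Total growth lines = 61 + 74 + 103 = 238.
The winter growth check sits at growth line 75 from the umbo, so 238 − 75 = 163 growth lines formed after it.
Excluding 11 false growth lines: 163 − 11 = 152.
With 2 growth lines per year, 152 / 2 = 76 years.
1962 − 76 = 1886 CE.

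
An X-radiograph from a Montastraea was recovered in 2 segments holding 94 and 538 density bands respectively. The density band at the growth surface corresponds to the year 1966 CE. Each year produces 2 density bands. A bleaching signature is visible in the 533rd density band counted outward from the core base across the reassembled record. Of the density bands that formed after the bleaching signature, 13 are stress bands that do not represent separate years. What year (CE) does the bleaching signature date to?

1923 CE

Total density bands = 94 + 538 = 632.
632 − 533 = 99 density bands lie beyond the bleaching signature toward the growth surface.
Excluding 13 false density bands: 99 − 13 = 86.
86 density bands at 2 per year is 86 / 2 = 43 years.
1966 − 43 = 1923 CE.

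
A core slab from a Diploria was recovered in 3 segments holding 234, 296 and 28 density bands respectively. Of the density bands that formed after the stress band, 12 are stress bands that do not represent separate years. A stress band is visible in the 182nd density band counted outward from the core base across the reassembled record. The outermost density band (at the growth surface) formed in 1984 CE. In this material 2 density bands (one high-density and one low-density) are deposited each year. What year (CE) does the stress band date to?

1802 CE

Total density bands = 234 + 296 + 28 = 558.
558 − 182 = 376 density bands lie beyond the stress band toward the growth surface.
Removing the 12 false density bands leaves 376 − 12 = 364 true density bands beyond the stress band.
364 density bands at 2 per year is 364 / 2 = 182 years.
1984 − 182 = 1802 CE.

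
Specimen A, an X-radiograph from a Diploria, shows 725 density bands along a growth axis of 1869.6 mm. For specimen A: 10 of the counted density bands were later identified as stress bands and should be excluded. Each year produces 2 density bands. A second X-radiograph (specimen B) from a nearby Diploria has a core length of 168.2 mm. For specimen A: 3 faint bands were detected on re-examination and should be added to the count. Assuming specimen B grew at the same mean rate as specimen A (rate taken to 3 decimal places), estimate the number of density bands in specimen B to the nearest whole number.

65 density bands

Specimen A: true density band count = 725 − 10 + 3 = 718.
Specimen A: 718 density bands at 2 per year is 718 / 2 = 359 years.
A: Extension rate ≈ 1869.6 / 359 = 5.208 mm/year.
Specimen B: 168.2 mm / 5.208 mm per year = 32.30 years; at 2 density bands per year that is 32.30 × 2 ≈ 65 density bands.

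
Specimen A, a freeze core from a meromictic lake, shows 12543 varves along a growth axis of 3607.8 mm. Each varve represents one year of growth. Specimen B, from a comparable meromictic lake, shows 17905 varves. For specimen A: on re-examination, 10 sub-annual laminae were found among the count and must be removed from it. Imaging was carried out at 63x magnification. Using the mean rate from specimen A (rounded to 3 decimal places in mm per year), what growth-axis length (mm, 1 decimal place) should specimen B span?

5156.6 mm

Specimen A: correcting the raw count gives 12543 − 10 = 12533 true varves.
A: 3607.8 mm over 12533 years gives 3607.8 / 12533 ≈ 0.288 mm/year.
Length of B = 0.288 × 17905 = 5156.6 mm.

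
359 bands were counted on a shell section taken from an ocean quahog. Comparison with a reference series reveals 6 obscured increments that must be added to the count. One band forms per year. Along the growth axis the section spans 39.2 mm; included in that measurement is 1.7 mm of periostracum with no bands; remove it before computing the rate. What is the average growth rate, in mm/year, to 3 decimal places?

Correcting the raw count gives 359 + 6 = 365 true bands.
Removing the 1.7 mm offcut leaves 39.2 − 1.7 = 37.5 mm.
Mean rate = 37.5 mm / 365 years ≈ 0.103 mm/year.

0.103 mm/year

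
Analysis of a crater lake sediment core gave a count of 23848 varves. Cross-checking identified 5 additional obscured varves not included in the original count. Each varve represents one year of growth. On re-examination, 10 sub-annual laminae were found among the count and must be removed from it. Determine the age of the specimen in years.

23843 years

True varve count = 23848 − 10 + 5 = 23843.
One varve per year makes the duration 23843 years.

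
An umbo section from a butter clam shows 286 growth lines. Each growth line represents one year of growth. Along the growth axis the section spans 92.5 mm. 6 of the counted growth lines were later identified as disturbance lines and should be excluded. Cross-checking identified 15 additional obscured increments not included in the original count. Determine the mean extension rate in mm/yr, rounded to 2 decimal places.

True growth line count = 286 − 6 + 15 = 295.
92.5 mm over 295 years gives 92.5 / 295 ≈ 0.31 mm/yr.

0.31 mm/yr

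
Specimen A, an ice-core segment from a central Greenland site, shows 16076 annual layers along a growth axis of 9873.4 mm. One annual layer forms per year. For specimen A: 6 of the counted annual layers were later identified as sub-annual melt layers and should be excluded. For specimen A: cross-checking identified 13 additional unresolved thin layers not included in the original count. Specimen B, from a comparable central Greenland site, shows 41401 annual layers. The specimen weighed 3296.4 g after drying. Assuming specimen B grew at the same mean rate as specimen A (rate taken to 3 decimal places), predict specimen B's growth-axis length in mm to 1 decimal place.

Specimen A: adjusted count: 16076 − 6 + 13 = 16083 annual layers.
A: 9873.4 mm over 16083 years gives 9873.4 / 16083 ≈ 0.614 mm/yr.
Length of B = 0.614 × 41401 = 25420.2 mm.

25420.2 mm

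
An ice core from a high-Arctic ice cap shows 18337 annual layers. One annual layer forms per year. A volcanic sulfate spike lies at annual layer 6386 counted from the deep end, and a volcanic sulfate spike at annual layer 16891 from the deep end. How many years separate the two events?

10505 years

Separation: 16891 − 6386 = 10505 annual layers.
That is 10505 years at one annual layer per year.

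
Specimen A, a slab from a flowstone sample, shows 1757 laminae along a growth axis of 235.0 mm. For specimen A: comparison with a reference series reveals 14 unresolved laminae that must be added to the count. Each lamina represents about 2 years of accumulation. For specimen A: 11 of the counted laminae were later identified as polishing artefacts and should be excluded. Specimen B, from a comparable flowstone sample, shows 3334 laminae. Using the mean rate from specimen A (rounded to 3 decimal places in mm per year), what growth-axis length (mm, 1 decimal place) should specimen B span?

446.8 mm

Specimen A: after corrections the count is 1757 − 11 + 14 = 1760 laminae.
Specimen A: multiplying by 2 years per lamina: 1760 × 2 = 3520 years.
A: Extension rate ≈ 235.0 / 3520 = 0.067 mm per year.
Specimen B: 3334 laminae at 2 years each span 3334 × 2 = 6668 years. B's length ≈ 0.067 × 6668 = 446.8 mm.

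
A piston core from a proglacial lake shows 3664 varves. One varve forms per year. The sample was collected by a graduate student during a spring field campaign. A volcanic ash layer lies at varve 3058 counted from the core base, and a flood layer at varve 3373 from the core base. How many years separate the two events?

315 years

The two markers are separated by 3373 − 3058 = 315 varves.
That is 315 years at one varve per year.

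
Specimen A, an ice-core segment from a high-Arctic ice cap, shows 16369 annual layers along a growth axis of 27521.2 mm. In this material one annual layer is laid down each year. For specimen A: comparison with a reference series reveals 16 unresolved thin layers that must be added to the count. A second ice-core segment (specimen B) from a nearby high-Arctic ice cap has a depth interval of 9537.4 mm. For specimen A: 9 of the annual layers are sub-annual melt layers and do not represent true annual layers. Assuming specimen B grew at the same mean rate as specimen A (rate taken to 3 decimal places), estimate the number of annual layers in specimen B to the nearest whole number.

Specimen A: true annual layer count = 16369 − 9 + 16 = 16376.
A: 27521.2 mm over 16376 years gives 27521.2 / 16376 ≈ 1.681 mm/yr.
B spans 9537.4 / 1.681 = 5673.65 years ≈ 5674 annual layers.

5674 annual layers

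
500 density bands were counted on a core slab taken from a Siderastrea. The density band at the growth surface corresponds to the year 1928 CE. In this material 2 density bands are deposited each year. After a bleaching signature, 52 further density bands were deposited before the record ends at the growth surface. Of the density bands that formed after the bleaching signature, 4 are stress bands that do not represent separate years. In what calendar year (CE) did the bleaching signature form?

1904 CE

There are 52 density bands younger than the bleaching signature.
52 − 4 false = 48 true density bands after the bleaching signature.
With 2 density bands per year, 48 / 2 = 24 years.
1928 − 24 = 1904 CE.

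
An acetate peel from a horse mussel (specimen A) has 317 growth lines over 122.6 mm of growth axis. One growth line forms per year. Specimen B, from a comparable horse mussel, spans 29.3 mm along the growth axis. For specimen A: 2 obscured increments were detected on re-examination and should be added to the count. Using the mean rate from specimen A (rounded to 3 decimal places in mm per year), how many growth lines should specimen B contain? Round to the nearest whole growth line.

Specimen A: adjusted count: 317 + 2 = 319 growth lines.
A: Extension rate ≈ 122.6 / 319 = 0.384 mm/year.
For B, 29.3 / 0.384 = 76.30 years ≈ 76 growth lines.

76 growth lines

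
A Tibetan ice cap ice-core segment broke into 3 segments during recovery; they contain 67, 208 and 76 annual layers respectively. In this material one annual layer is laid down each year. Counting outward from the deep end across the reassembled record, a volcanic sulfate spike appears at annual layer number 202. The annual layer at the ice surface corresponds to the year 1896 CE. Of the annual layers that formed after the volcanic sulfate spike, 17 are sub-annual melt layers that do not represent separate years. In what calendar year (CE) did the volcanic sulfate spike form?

Total annual layers = 67 + 208 + 76 = 351.
351 − 202 = 149 annual layers lie beyond the volcanic sulfate spike toward the ice surface.
Excluding 17 false annual layers: 149 − 17 = 132.
The annual layer at the ice surface is 1896 CE, so the volcanic sulfate spike dates to 1896 − 132 = 1764 CE.

1764 CE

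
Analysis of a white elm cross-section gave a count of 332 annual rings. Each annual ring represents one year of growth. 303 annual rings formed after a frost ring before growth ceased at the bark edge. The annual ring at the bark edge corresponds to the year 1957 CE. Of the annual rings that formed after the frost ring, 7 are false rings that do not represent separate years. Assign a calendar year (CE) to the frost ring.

303 annual rings post-date the frost ring.
Excluding 7 false annual rings: 303 − 7 = 296.
1957 − 296 = 1661 CE.

1661 CE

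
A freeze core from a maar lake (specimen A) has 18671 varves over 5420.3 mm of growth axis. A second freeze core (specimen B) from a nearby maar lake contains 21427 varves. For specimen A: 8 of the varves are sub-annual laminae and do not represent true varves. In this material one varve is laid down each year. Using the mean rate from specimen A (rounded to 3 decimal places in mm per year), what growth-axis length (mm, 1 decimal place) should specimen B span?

6213.8 mm

Specimen A: adjusted count: 18671 − 8 = 18663 varves.
A: Extension rate ≈ 5420.3 / 18663 = 0.290 mm/year.
For B, 0.290 mm/year × 21427 years = 6213.8 mm.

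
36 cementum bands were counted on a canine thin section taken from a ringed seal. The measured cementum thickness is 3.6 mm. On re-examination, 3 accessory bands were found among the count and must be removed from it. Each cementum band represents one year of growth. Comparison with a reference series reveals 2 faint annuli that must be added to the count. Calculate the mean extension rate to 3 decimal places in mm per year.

After corrections the count is 36 − 3 + 2 = 35 cementum bands.
Mean rate = 3.6 mm / 35 years ≈ 0.103 mm per year.

0.103 mm per year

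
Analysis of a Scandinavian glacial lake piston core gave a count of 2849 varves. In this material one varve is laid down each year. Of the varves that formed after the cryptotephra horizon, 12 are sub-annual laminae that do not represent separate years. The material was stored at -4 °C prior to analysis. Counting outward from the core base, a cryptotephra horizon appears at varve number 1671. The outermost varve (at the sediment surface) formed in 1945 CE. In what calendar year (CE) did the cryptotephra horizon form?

779 CE

Between varve 1671 and the sediment surface there are 2849 − 1671 = 1178 varves.
Excluding 12 false varves: 1178 − 12 = 1166.
The varve at the sediment surface is 1945 CE, so the cryptotephra horizon dates to 1945 − 1166 = 779 CE.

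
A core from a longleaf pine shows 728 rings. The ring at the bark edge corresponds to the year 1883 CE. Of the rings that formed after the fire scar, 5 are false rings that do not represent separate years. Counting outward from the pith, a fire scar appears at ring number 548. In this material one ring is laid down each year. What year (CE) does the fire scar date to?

1708 CE

728 − 548 = 180 rings lie beyond the fire scar toward the bark edge.
Excluding 5 false rings: 180 − 5 = 175.
Counting back 175 years from 1883 CE places the fire scar in 1883 − 175 = 1708 CE.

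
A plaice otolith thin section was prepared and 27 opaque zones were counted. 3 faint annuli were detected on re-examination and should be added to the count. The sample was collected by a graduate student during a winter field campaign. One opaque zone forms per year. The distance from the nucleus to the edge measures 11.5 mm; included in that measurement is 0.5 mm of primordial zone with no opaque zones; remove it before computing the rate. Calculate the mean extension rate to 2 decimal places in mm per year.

0.37 mm per year

Adjusted count: 27 + 3 = 30 opaque zones.
Net length = 11.5 − 0.5 = 11.0 mm.
Mean rate = 11.0 mm / 30 years ≈ 0.37 mm per year.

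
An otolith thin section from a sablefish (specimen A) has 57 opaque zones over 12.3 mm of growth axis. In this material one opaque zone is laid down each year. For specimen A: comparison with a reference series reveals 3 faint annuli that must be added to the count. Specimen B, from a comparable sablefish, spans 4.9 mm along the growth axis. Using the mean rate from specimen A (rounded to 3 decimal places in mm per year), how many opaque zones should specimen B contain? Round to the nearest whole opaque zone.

24 opaque zones

Specimen A: adjusted count: 57 + 3 = 60 opaque zones.
A: Mean rate = 12.3 mm / 60 years ≈ 0.205 mm/yr.
B spans 4.9 / 0.205 = 23.90 years ≈ 24 opaque zones.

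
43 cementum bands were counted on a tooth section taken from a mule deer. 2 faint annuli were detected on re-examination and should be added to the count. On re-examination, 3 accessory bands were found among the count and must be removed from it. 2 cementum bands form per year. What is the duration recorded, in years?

21 years

Adjusted count: 43 − 3 + 2 = 42 cementum bands.
Dividing by 2 cementum bands per year: 42 / 2 = 21 years.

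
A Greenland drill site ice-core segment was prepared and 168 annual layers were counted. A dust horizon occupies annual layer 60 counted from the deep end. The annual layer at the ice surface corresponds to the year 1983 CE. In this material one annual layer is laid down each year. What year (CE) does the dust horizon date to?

The dust horizon sits at annual layer 60 from the deep end, so 168 − 60 = 108 annual layers formed after it.
1983 − 108 = 1875 CE.

1875 CE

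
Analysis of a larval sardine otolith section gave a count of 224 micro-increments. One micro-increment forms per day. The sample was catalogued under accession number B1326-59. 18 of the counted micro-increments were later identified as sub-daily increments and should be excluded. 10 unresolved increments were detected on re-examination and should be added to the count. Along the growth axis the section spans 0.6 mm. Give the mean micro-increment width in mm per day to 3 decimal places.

Correcting the raw count gives 224 − 18 + 10 = 216 true micro-increments.
0.6 mm over 216 days gives 0.6 / 216 ≈ 0.003 mm per day.

0.003 mm per day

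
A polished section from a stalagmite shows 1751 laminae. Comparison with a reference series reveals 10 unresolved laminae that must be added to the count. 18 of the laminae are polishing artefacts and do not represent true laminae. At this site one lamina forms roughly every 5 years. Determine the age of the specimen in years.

8715 years

Correcting the raw count gives 1751 − 18 + 10 = 1743 true laminae.
Multiplying by 5 years per lamina: 1743 × 5 = 8715 years.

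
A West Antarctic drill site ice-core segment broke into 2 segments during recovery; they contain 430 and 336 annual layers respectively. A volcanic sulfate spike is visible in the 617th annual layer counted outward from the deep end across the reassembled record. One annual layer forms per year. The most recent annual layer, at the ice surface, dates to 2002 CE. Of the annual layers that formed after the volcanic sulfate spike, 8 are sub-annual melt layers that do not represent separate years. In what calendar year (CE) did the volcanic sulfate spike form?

1861 CE

Total annual layers = 430 + 336 = 766.
Between annual layer 617 and the ice surface there are 766 − 617 = 149 annual layers.
Excluding 8 false annual layers: 149 − 8 = 141.
Counting back 141 years from 2002 CE places the volcanic sulfate spike in 2002 − 141 = 1861 CE.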